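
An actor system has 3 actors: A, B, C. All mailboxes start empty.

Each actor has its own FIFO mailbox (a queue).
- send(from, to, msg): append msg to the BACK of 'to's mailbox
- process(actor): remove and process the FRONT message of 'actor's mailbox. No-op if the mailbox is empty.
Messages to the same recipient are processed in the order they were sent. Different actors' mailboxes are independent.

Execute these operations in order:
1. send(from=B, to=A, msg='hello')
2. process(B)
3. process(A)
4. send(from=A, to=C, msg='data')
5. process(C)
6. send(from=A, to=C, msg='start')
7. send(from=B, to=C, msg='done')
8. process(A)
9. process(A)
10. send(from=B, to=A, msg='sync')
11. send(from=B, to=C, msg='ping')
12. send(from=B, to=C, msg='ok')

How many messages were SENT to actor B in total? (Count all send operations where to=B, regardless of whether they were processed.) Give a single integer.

After 1 (send(from=B, to=A, msg='hello')): A:[hello] B:[] C:[]
After 2 (process(B)): A:[hello] B:[] C:[]
After 3 (process(A)): A:[] B:[] C:[]
After 4 (send(from=A, to=C, msg='data')): A:[] B:[] C:[data]
After 5 (process(C)): A:[] B:[] C:[]
After 6 (send(from=A, to=C, msg='start')): A:[] B:[] C:[start]
After 7 (send(from=B, to=C, msg='done')): A:[] B:[] C:[start,done]
After 8 (process(A)): A:[] B:[] C:[start,done]
After 9 (process(A)): A:[] B:[] C:[start,done]
After 10 (send(from=B, to=A, msg='sync')): A:[sync] B:[] C:[start,done]
After 11 (send(from=B, to=C, msg='ping')): A:[sync] B:[] C:[start,done,ping]
After 12 (send(from=B, to=C, msg='ok')): A:[sync] B:[] C:[start,done,ping,ok]

Answer: 0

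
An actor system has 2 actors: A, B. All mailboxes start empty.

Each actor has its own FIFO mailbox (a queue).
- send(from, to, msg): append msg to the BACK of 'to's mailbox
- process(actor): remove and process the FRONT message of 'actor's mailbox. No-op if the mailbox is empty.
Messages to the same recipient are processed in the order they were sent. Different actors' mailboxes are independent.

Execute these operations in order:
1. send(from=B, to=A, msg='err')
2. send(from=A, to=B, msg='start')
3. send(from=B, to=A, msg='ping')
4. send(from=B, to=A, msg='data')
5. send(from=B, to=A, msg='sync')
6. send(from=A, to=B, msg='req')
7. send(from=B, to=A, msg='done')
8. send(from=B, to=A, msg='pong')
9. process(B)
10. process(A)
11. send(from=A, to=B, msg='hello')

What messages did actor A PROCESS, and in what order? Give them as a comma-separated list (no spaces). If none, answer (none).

After 1 (send(from=B, to=A, msg='err')): A:[err] B:[]
After 2 (send(from=A, to=B, msg='start')): A:[err] B:[start]
After 3 (send(from=B, to=A, msg='ping')): A:[err,ping] B:[start]
After 4 (send(from=B, to=A, msg='data')): A:[err,ping,data] B:[start]
After 5 (send(from=B, to=A, msg='sync')): A:[err,ping,data,sync] B:[start]
After 6 (send(from=A, to=B, msg='req')): A:[err,ping,data,sync] B:[start,req]
After 7 (send(from=B, to=A, msg='done')): A:[err,ping,data,sync,done] B:[start,req]
After 8 (send(from=B, to=A, msg='pong')): A:[err,ping,data,sync,done,pong] B:[start,req]
After 9 (process(B)): A:[err,ping,data,sync,done,pong] B:[req]
After 10 (process(A)): A:[ping,data,sync,done,pong] B:[req]
After 11 (send(from=A, to=B, msg='hello')): A:[ping,data,sync,done,pong] B:[req,hello]

Answer: err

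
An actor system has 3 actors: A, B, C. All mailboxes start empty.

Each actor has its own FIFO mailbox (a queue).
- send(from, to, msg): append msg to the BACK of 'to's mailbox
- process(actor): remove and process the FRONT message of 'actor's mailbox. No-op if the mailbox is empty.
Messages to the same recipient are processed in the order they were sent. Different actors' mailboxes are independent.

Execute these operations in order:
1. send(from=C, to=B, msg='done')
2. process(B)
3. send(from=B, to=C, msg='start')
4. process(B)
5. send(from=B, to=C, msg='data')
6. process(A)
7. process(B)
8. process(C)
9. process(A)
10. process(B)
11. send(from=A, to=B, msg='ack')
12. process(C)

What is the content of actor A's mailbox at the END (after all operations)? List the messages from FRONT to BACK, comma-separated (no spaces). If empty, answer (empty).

Answer: (empty)

Derivation:
After 1 (send(from=C, to=B, msg='done')): A:[] B:[done] C:[]
After 2 (process(B)): A:[] B:[] C:[]
After 3 (send(from=B, to=C, msg='start')): A:[] B:[] C:[start]
After 4 (process(B)): A:[] B:[] C:[start]
After 5 (send(from=B, to=C, msg='data')): A:[] B:[] C:[start,data]
After 6 (process(A)): A:[] B:[] C:[start,data]
After 7 (process(B)): A:[] B:[] C:[start,data]
After 8 (process(C)): A:[] B:[] C:[data]
After 9 (process(A)): A:[] B:[] C:[data]
After 10 (process(B)): A:[] B:[] C:[data]
After 11 (send(from=A, to=B, msg='ack')): A:[] B:[ack] C:[data]
After 12 (process(C)): A:[] B:[ack] C:[]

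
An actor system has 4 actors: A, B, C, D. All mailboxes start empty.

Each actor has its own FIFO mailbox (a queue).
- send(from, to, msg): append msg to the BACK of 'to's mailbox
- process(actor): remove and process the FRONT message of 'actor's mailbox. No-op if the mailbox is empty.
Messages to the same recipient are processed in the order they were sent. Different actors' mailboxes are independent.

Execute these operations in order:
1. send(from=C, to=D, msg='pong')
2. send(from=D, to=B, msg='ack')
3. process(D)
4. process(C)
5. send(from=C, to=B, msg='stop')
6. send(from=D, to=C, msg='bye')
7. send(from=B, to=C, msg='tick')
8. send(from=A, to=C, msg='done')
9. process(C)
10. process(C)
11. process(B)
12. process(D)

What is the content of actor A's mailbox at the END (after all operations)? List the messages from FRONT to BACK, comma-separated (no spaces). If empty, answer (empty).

Answer: (empty)

Derivation:
After 1 (send(from=C, to=D, msg='pong')): A:[] B:[] C:[] D:[pong]
After 2 (send(from=D, to=B, msg='ack')): A:[] B:[ack] C:[] D:[pong]
After 3 (process(D)): A:[] B:[ack] C:[] D:[]
After 4 (process(C)): A:[] B:[ack] C:[] D:[]
After 5 (send(from=C, to=B, msg='stop')): A:[] B:[ack,stop] C:[] D:[]
After 6 (send(from=D, to=C, msg='bye')): A:[] B:[ack,stop] C:[bye] D:[]
After 7 (send(from=B, to=C, msg='tick')): A:[] B:[ack,stop] C:[bye,tick] D:[]
After 8 (send(from=A, to=C, msg='done')): A:[] B:[ack,stop] C:[bye,tick,done] D:[]
After 9 (process(C)): A:[] B:[ack,stop] C:[tick,done] D:[]
After 10 (process(C)): A:[] B:[ack,stop] C:[done] D:[]
After 11 (process(B)): A:[] B:[stop] C:[done] D:[]
After 12 (process(D)): A:[] B:[stop] C:[done] D:[]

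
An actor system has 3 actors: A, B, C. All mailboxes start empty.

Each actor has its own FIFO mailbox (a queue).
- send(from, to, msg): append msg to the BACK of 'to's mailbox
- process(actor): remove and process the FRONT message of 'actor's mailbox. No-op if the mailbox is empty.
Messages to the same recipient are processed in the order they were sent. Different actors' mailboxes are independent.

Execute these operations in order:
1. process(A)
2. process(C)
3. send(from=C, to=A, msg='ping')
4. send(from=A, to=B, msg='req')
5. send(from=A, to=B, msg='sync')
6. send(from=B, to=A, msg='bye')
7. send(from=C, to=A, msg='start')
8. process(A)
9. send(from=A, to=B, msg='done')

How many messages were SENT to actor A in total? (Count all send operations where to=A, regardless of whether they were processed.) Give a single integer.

After 1 (process(A)): A:[] B:[] C:[]
After 2 (process(C)): A:[] B:[] C:[]
After 3 (send(from=C, to=A, msg='ping')): A:[ping] B:[] C:[]
After 4 (send(from=A, to=B, msg='req')): A:[ping] B:[req] C:[]
After 5 (send(from=A, to=B, msg='sync')): A:[ping] B:[req,sync] C:[]
After 6 (send(from=B, to=A, msg='bye')): A:[ping,bye] B:[req,sync] C:[]
After 7 (send(from=C, to=A, msg='start')): A:[ping,bye,start] B:[req,sync] C:[]
After 8 (process(A)): A:[bye,start] B:[req,sync] C:[]
After 9 (send(from=A, to=B, msg='done')): A:[bye,start] B:[req,sync,done] C:[]

Answer: 3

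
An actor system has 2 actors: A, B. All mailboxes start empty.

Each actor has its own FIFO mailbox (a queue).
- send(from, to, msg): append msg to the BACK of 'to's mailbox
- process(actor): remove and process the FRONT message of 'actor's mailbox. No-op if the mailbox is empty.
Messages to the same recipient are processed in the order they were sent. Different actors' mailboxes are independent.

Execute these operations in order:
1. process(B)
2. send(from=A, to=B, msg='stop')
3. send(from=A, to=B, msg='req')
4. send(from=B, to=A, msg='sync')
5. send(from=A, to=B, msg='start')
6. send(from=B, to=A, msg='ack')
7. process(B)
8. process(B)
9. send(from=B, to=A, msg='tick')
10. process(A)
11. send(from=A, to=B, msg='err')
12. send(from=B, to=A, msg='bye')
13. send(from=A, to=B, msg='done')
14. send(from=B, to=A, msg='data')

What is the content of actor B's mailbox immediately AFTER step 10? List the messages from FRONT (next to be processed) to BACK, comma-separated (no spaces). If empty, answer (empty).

After 1 (process(B)): A:[] B:[]
After 2 (send(from=A, to=B, msg='stop')): A:[] B:[stop]
After 3 (send(from=A, to=B, msg='req')): A:[] B:[stop,req]
After 4 (send(from=B, to=A, msg='sync')): A:[sync] B:[stop,req]
After 5 (send(from=A, to=B, msg='start')): A:[sync] B:[stop,req,start]
After 6 (send(from=B, to=A, msg='ack')): A:[sync,ack] B:[stop,req,start]
After 7 (process(B)): A:[sync,ack] B:[req,start]
After 8 (process(B)): A:[sync,ack] B:[start]
After 9 (send(from=B, to=A, msg='tick')): A:[sync,ack,tick] B:[start]
After 10 (process(A)): A:[ack,tick] B:[start]

start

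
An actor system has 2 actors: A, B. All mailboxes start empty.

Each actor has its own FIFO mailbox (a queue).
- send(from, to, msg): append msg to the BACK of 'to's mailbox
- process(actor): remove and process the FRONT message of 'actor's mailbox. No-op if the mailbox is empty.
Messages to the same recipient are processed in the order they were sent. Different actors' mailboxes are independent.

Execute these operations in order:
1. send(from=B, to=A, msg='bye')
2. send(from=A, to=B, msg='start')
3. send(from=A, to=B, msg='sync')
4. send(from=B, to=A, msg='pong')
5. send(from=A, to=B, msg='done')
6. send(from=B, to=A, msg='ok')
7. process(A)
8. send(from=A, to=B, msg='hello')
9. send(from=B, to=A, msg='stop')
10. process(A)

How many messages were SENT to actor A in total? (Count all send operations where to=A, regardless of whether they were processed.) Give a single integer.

Answer: 4

Derivation:
After 1 (send(from=B, to=A, msg='bye')): A:[bye] B:[]
After 2 (send(from=A, to=B, msg='start')): A:[bye] B:[start]
After 3 (send(from=A, to=B, msg='sync')): A:[bye] B:[start,sync]
After 4 (send(from=B, to=A, msg='pong')): A:[bye,pong] B:[start,sync]
After 5 (send(from=A, to=B, msg='done')): A:[bye,pong] B:[start,sync,done]
After 6 (send(from=B, to=A, msg='ok')): A:[bye,pong,ok] B:[start,sync,done]
After 7 (process(A)): A:[pong,ok] B:[start,sync,done]
After 8 (send(from=A, to=B, msg='hello')): A:[pong,ok] B:[start,sync,done,hello]
After 9 (send(from=B, to=A, msg='stop')): A:[pong,ok,stop] B:[start,sync,done,hello]
After 10 (process(A)): A:[ok,stop] B:[start,sync,done,hello]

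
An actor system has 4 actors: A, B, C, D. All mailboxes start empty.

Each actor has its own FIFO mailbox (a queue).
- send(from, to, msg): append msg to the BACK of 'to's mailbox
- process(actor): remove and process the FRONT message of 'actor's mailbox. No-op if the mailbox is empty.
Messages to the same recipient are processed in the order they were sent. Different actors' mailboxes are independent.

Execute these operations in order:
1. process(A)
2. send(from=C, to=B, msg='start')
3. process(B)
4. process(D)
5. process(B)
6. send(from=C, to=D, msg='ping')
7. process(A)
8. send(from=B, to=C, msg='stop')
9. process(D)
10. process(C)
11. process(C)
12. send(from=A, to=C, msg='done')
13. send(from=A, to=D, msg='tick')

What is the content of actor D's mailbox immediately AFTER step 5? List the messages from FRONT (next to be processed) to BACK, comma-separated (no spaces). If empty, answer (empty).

After 1 (process(A)): A:[] B:[] C:[] D:[]
After 2 (send(from=C, to=B, msg='start')): A:[] B:[start] C:[] D:[]
After 3 (process(B)): A:[] B:[] C:[] D:[]
After 4 (process(D)): A:[] B:[] C:[] D:[]
After 5 (process(B)): A:[] B:[] C:[] D:[]

(empty)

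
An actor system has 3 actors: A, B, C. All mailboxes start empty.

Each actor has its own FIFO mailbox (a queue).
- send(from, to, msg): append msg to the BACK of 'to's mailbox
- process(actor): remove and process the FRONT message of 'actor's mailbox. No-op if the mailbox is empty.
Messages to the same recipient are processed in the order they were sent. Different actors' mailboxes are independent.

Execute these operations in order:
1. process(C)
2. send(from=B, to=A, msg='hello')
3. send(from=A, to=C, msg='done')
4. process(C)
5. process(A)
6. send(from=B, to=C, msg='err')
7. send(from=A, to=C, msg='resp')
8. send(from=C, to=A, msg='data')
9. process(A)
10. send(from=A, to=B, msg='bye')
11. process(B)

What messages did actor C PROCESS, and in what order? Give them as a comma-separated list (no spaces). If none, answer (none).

Answer: done

Derivation:
After 1 (process(C)): A:[] B:[] C:[]
After 2 (send(from=B, to=A, msg='hello')): A:[hello] B:[] C:[]
After 3 (send(from=A, to=C, msg='done')): A:[hello] B:[] C:[done]
After 4 (process(C)): A:[hello] B:[] C:[]
After 5 (process(A)): A:[] B:[] C:[]
After 6 (send(from=B, to=C, msg='err')): A:[] B:[] C:[err]
After 7 (send(from=A, to=C, msg='resp')): A:[] B:[] C:[err,resp]
After 8 (send(from=C, to=A, msg='data')): A:[data] B:[] C:[err,resp]
After 9 (process(A)): A:[] B:[] C:[err,resp]
After 10 (send(from=A, to=B, msg='bye')): A:[] B:[bye] C:[err,resp]
After 11 (process(B)): A:[] B:[] C:[err,resp]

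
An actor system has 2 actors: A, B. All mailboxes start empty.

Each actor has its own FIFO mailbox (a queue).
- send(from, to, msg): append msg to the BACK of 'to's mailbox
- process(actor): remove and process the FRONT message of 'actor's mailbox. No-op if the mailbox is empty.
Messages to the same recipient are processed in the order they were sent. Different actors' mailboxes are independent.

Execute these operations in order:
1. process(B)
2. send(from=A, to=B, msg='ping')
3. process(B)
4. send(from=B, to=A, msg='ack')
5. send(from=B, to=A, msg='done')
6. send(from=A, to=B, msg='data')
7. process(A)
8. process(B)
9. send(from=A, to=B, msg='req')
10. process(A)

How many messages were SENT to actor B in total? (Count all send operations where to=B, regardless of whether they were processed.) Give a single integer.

Answer: 3

Derivation:
After 1 (process(B)): A:[] B:[]
After 2 (send(from=A, to=B, msg='ping')): A:[] B:[ping]
After 3 (process(B)): A:[] B:[]
After 4 (send(from=B, to=A, msg='ack')): A:[ack] B:[]
After 5 (send(from=B, to=A, msg='done')): A:[ack,done] B:[]
After 6 (send(from=A, to=B, msg='data')): A:[ack,done] B:[data]
After 7 (process(A)): A:[done] B:[data]
After 8 (process(B)): A:[done] B:[]
After 9 (send(from=A, to=B, msg='req')): A:[done] B:[req]
After 10 (process(A)): A:[] B:[req]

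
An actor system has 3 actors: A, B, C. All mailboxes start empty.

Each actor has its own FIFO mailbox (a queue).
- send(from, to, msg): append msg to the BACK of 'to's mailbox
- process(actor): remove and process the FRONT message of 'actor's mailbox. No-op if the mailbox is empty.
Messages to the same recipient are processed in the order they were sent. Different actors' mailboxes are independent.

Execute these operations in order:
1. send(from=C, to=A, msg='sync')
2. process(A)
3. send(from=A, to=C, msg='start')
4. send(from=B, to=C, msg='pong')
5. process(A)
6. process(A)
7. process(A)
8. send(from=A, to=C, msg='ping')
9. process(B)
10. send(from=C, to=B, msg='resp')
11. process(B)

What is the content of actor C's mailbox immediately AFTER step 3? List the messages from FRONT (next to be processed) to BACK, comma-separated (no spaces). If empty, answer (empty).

After 1 (send(from=C, to=A, msg='sync')): A:[sync] B:[] C:[]
After 2 (process(A)): A:[] B:[] C:[]
After 3 (send(from=A, to=C, msg='start')): A:[] B:[] C:[start]

start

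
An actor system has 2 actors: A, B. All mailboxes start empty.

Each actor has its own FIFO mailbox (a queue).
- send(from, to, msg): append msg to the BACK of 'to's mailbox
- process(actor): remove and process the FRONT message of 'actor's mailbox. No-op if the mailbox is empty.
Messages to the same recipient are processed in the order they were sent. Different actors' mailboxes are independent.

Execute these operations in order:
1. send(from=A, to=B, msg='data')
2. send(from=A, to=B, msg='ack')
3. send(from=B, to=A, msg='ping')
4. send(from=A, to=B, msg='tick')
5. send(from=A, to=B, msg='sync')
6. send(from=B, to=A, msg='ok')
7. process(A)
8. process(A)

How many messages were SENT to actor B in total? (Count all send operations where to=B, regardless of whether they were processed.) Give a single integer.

After 1 (send(from=A, to=B, msg='data')): A:[] B:[data]
After 2 (send(from=A, to=B, msg='ack')): A:[] B:[data,ack]
After 3 (send(from=B, to=A, msg='ping')): A:[ping] B:[data,ack]
After 4 (send(from=A, to=B, msg='tick')): A:[ping] B:[data,ack,tick]
After 5 (send(from=A, to=B, msg='sync')): A:[ping] B:[data,ack,tick,sync]
After 6 (send(from=B, to=A, msg='ok')): A:[ping,ok] B:[data,ack,tick,sync]
After 7 (process(A)): A:[ok] B:[data,ack,tick,sync]
After 8 (process(A)): A:[] B:[data,ack,tick,sync]

Answer: 4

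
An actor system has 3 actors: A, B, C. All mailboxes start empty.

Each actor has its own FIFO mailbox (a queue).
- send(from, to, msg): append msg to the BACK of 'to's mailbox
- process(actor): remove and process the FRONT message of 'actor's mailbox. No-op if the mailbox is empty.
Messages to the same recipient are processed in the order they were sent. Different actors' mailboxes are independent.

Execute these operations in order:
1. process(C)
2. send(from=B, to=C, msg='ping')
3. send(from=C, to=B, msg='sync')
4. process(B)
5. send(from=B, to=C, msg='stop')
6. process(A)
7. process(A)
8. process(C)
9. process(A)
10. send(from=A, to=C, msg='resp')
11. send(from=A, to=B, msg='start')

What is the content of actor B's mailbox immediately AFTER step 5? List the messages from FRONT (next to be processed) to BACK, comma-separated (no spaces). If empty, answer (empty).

After 1 (process(C)): A:[] B:[] C:[]
After 2 (send(from=B, to=C, msg='ping')): A:[] B:[] C:[ping]
After 3 (send(from=C, to=B, msg='sync')): A:[] B:[sync] C:[ping]
After 4 (process(B)): A:[] B:[] C:[ping]
After 5 (send(from=B, to=C, msg='stop')): A:[] B:[] C:[ping,stop]

(empty)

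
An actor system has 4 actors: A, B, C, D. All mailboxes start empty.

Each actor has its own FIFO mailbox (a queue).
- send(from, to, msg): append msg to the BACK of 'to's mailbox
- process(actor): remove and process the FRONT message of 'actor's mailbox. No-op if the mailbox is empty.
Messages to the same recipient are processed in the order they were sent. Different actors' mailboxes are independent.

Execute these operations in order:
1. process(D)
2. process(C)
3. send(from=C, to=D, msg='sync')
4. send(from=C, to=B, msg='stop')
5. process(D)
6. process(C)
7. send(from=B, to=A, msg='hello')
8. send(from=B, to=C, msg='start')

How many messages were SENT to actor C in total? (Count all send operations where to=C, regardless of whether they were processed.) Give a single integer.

After 1 (process(D)): A:[] B:[] C:[] D:[]
After 2 (process(C)): A:[] B:[] C:[] D:[]
After 3 (send(from=C, to=D, msg='sync')): A:[] B:[] C:[] D:[sync]
After 4 (send(from=C, to=B, msg='stop')): A:[] B:[stop] C:[] D:[sync]
After 5 (process(D)): A:[] B:[stop] C:[] D:[]
After 6 (process(C)): A:[] B:[stop] C:[] D:[]
After 7 (send(from=B, to=A, msg='hello')): A:[hello] B:[stop] C:[] D:[]
After 8 (send(from=B, to=C, msg='start')): A:[hello] B:[stop] C:[start] D:[]

Answer: 1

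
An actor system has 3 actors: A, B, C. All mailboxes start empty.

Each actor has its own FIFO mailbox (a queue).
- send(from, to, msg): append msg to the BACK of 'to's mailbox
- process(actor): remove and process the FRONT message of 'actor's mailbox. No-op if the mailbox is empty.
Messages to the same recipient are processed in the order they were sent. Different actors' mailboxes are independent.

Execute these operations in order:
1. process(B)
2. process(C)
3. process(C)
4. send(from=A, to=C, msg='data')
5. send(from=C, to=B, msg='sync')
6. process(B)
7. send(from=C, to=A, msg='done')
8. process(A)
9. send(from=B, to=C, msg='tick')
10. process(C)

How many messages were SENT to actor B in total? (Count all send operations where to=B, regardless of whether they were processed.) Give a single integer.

Answer: 1

Derivation:
After 1 (process(B)): A:[] B:[] C:[]
After 2 (process(C)): A:[] B:[] C:[]
After 3 (process(C)): A:[] B:[] C:[]
After 4 (send(from=A, to=C, msg='data')): A:[] B:[] C:[data]
After 5 (send(from=C, to=B, msg='sync')): A:[] B:[sync] C:[data]
After 6 (process(B)): A:[] B:[] C:[data]
After 7 (send(from=C, to=A, msg='done')): A:[done] B:[] C:[data]
After 8 (process(A)): A:[] B:[] C:[data]
After 9 (send(from=B, to=C, msg='tick')): A:[] B:[] C:[data,tick]
After 10 (process(C)): A:[] B:[] C:[tick]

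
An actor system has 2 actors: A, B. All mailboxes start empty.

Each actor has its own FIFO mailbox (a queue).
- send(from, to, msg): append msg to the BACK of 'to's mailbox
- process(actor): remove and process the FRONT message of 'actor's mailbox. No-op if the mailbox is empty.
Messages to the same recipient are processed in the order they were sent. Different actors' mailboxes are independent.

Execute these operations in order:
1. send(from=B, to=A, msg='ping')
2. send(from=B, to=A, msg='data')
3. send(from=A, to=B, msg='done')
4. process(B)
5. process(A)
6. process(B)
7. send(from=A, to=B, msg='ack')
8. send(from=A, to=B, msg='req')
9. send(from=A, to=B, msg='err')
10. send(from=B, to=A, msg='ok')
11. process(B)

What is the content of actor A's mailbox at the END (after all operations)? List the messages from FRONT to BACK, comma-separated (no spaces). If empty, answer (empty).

After 1 (send(from=B, to=A, msg='ping')): A:[ping] B:[]
After 2 (send(from=B, to=A, msg='data')): A:[ping,data] B:[]
After 3 (send(from=A, to=B, msg='done')): A:[ping,data] B:[done]
After 4 (process(B)): A:[ping,data] B:[]
After 5 (process(A)): A:[data] B:[]
After 6 (process(B)): A:[data] B:[]
After 7 (send(from=A, to=B, msg='ack')): A:[data] B:[ack]
After 8 (send(from=A, to=B, msg='req')): A:[data] B:[ack,req]
After 9 (send(from=A, to=B, msg='err')): A:[data] B:[ack,req,err]
After 10 (send(from=B, to=A, msg='ok')): A:[data,ok] B:[ack,req,err]
After 11 (process(B)): A:[data,ok] B:[req,err]

Answer: data,ok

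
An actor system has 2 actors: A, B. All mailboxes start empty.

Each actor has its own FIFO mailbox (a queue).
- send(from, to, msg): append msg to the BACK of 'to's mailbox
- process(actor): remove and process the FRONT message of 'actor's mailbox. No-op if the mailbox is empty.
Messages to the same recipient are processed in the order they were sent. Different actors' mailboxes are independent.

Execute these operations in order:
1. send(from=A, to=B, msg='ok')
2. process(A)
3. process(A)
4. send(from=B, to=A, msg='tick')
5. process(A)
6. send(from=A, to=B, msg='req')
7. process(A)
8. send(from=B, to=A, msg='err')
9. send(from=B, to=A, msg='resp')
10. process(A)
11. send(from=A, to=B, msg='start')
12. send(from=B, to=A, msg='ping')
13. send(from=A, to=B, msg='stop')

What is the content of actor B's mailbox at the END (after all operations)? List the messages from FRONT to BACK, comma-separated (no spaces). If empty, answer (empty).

Answer: ok,req,start,stop

Derivation:
After 1 (send(from=A, to=B, msg='ok')): A:[] B:[ok]
After 2 (process(A)): A:[] B:[ok]
After 3 (process(A)): A:[] B:[ok]
After 4 (send(from=B, to=A, msg='tick')): A:[tick] B:[ok]
After 5 (process(A)): A:[] B:[ok]
After 6 (send(from=A, to=B, msg='req')): A:[] B:[ok,req]
After 7 (process(A)): A:[] B:[ok,req]
After 8 (send(from=B, to=A, msg='err')): A:[err] B:[ok,req]
After 9 (send(from=B, to=A, msg='resp')): A:[err,resp] B:[ok,req]
After 10 (process(A)): A:[resp] B:[ok,req]
After 11 (send(from=A, to=B, msg='start')): A:[resp] B:[ok,req,start]
After 12 (send(from=B, to=A, msg='ping')): A:[resp,ping] B:[ok,req,start]
After 13 (send(from=A, to=B, msg='stop')): A:[resp,ping] B:[ok,req,start,stop]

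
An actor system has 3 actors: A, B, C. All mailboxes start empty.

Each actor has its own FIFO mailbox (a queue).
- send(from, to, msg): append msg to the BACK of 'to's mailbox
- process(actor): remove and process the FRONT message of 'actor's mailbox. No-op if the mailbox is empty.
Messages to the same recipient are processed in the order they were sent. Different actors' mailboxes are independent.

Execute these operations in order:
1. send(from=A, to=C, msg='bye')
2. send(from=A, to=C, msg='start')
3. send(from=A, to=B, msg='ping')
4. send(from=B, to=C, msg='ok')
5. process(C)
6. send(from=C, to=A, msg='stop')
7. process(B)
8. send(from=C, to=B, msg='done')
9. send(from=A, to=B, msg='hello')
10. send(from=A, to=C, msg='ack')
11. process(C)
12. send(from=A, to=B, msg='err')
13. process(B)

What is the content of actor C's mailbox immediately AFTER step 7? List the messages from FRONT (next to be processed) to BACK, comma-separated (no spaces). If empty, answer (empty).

After 1 (send(from=A, to=C, msg='bye')): A:[] B:[] C:[bye]
After 2 (send(from=A, to=C, msg='start')): A:[] B:[] C:[bye,start]
After 3 (send(from=A, to=B, msg='ping')): A:[] B:[ping] C:[bye,start]
After 4 (send(from=B, to=C, msg='ok')): A:[] B:[ping] C:[bye,start,ok]
After 5 (process(C)): A:[] B:[ping] C:[start,ok]
After 6 (send(from=C, to=A, msg='stop')): A:[stop] B:[ping] C:[start,ok]
After 7 (process(B)): A:[stop] B:[] C:[start,ok]

start,ok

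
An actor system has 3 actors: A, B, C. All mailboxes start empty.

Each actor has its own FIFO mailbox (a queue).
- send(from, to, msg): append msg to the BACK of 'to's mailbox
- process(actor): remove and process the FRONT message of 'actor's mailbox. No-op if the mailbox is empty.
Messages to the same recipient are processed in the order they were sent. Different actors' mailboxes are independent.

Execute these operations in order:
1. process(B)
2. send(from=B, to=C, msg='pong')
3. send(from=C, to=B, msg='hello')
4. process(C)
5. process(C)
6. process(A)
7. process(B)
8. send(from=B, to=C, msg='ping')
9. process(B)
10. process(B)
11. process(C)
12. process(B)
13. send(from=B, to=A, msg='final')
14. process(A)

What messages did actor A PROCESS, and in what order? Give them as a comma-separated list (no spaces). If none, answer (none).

After 1 (process(B)): A:[] B:[] C:[]
After 2 (send(from=B, to=C, msg='pong')): A:[] B:[] C:[pong]
After 3 (send(from=C, to=B, msg='hello')): A:[] B:[hello] C:[pong]
After 4 (process(C)): A:[] B:[hello] C:[]
After 5 (process(C)): A:[] B:[hello] C:[]
After 6 (process(A)): A:[] B:[hello] C:[]
After 7 (process(B)): A:[] B:[] C:[]
After 8 (send(from=B, to=C, msg='ping')): A:[] B:[] C:[ping]
After 9 (process(B)): A:[] B:[] C:[ping]
After 10 (process(B)): A:[] B:[] C:[ping]
After 11 (process(C)): A:[] B:[] C:[]
After 12 (process(B)): A:[] B:[] C:[]
After 13 (send(from=B, to=A, msg='final')): A:[final] B:[] C:[]
After 14 (process(A)): A:[] B:[] C:[]

Answer: final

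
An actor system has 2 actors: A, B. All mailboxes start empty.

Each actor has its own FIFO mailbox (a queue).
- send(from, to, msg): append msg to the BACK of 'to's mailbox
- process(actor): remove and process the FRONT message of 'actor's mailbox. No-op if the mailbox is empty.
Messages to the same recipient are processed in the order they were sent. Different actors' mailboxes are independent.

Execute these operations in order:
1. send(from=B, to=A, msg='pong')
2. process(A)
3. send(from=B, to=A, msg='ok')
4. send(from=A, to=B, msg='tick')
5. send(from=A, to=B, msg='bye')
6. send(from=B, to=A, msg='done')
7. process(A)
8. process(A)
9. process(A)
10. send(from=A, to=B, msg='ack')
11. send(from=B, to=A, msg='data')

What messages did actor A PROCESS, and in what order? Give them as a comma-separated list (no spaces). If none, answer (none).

Answer: pong,ok,done

Derivation:
After 1 (send(from=B, to=A, msg='pong')): A:[pong] B:[]
After 2 (process(A)): A:[] B:[]
After 3 (send(from=B, to=A, msg='ok')): A:[ok] B:[]
After 4 (send(from=A, to=B, msg='tick')): A:[ok] B:[tick]
After 5 (send(from=A, to=B, msg='bye')): A:[ok] B:[tick,bye]
After 6 (send(from=B, to=A, msg='done')): A:[ok,done] B:[tick,bye]
After 7 (process(A)): A:[done] B:[tick,bye]
After 8 (process(A)): A:[] B:[tick,bye]
After 9 (process(A)): A:[] B:[tick,bye]
After 10 (send(from=A, to=B, msg='ack')): A:[] B:[tick,bye,ack]
After 11 (send(from=B, to=A, msg='data')): A:[data] B:[tick,bye,ack]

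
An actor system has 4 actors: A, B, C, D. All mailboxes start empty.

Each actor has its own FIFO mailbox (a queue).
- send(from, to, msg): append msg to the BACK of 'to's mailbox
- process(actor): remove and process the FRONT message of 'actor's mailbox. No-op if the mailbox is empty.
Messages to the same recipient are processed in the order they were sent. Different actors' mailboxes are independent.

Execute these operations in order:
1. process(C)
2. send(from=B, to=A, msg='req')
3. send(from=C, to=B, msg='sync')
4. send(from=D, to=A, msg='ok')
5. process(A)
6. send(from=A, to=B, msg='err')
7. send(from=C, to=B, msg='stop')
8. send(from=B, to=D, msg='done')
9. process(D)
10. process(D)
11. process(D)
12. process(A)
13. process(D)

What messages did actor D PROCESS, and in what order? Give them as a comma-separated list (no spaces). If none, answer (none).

Answer: done

Derivation:
After 1 (process(C)): A:[] B:[] C:[] D:[]
After 2 (send(from=B, to=A, msg='req')): A:[req] B:[] C:[] D:[]
After 3 (send(from=C, to=B, msg='sync')): A:[req] B:[sync] C:[] D:[]
After 4 (send(from=D, to=A, msg='ok')): A:[req,ok] B:[sync] C:[] D:[]
After 5 (process(A)): A:[ok] B:[sync] C:[] D:[]
After 6 (send(from=A, to=B, msg='err')): A:[ok] B:[sync,err] C:[] D:[]
After 7 (send(from=C, to=B, msg='stop')): A:[ok] B:[sync,err,stop] C:[] D:[]
After 8 (send(from=B, to=D, msg='done')): A:[ok] B:[sync,err,stop] C:[] D:[done]
After 9 (process(D)): A:[ok] B:[sync,err,stop] C:[] D:[]
After 10 (process(D)): A:[ok] B:[sync,err,stop] C:[] D:[]
After 11 (process(D)): A:[ok] B:[sync,err,stop] C:[] D:[]
After 12 (process(A)): A:[] B:[sync,err,stop] C:[] D:[]
After 13 (process(D)): A:[] B:[sync,err,stop] C:[] D:[]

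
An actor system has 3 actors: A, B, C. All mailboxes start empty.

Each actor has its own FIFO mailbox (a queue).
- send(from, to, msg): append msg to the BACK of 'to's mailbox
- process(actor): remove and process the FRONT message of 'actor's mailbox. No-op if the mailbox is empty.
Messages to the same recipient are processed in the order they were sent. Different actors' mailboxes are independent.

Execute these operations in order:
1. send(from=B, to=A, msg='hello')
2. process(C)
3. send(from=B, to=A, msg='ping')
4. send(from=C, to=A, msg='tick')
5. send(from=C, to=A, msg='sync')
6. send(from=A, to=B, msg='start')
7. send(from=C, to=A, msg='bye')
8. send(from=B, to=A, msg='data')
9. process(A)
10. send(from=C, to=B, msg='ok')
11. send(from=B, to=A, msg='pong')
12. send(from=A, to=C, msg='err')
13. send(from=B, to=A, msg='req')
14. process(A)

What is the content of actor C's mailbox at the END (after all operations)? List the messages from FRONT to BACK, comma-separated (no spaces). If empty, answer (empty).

After 1 (send(from=B, to=A, msg='hello')): A:[hello] B:[] C:[]
After 2 (process(C)): A:[hello] B:[] C:[]
After 3 (send(from=B, to=A, msg='ping')): A:[hello,ping] B:[] C:[]
After 4 (send(from=C, to=A, msg='tick')): A:[hello,ping,tick] B:[] C:[]
After 5 (send(from=C, to=A, msg='sync')): A:[hello,ping,tick,sync] B:[] C:[]
After 6 (send(from=A, to=B, msg='start')): A:[hello,ping,tick,sync] B:[start] C:[]
After 7 (send(from=C, to=A, msg='bye')): A:[hello,ping,tick,sync,bye] B:[start] C:[]
After 8 (send(from=B, to=A, msg='data')): A:[hello,ping,tick,sync,bye,data] B:[start] C:[]
After 9 (process(A)): A:[ping,tick,sync,bye,data] B:[start] C:[]
After 10 (send(from=C, to=B, msg='ok')): A:[ping,tick,sync,bye,data] B:[start,ok] C:[]
After 11 (send(from=B, to=A, msg='pong')): A:[ping,tick,sync,bye,data,pong] B:[start,ok] C:[]
After 12 (send(from=A, to=C, msg='err')): A:[ping,tick,sync,bye,data,pong] B:[start,ok] C:[err]
After 13 (send(from=B, to=A, msg='req')): A:[ping,tick,sync,bye,data,pong,req] B:[start,ok] C:[err]
After 14 (process(A)): A:[tick,sync,bye,data,pong,req] B:[start,ok] C:[err]

Answer: err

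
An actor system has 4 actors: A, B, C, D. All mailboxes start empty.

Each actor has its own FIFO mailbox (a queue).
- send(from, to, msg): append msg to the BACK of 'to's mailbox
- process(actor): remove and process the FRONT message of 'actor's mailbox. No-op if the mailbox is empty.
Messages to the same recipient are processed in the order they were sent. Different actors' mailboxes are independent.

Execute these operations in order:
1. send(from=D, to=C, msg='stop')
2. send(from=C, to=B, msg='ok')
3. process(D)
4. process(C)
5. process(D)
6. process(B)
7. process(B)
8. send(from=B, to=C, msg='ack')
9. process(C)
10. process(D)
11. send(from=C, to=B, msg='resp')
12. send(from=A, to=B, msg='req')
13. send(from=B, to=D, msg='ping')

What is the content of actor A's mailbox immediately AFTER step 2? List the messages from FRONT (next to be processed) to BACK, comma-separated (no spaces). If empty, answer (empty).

After 1 (send(from=D, to=C, msg='stop')): A:[] B:[] C:[stop] D:[]
After 2 (send(from=C, to=B, msg='ok')): A:[] B:[ok] C:[stop] D:[]

(empty)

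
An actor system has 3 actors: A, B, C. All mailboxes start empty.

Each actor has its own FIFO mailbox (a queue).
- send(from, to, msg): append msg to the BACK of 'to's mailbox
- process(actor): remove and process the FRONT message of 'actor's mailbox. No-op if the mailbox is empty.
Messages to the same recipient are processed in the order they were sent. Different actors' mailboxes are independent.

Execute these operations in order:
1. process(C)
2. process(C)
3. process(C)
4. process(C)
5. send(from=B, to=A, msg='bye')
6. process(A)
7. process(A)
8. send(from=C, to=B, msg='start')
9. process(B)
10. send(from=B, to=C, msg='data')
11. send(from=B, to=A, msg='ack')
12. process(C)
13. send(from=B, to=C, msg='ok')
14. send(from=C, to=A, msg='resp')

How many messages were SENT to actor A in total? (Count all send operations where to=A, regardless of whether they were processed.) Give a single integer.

After 1 (process(C)): A:[] B:[] C:[]
After 2 (process(C)): A:[] B:[] C:[]
After 3 (process(C)): A:[] B:[] C:[]
After 4 (process(C)): A:[] B:[] C:[]
After 5 (send(from=B, to=A, msg='bye')): A:[bye] B:[] C:[]
After 6 (process(A)): A:[] B:[] C:[]
After 7 (process(A)): A:[] B:[] C:[]
After 8 (send(from=C, to=B, msg='start')): A:[] B:[start] C:[]
After 9 (process(B)): A:[] B:[] C:[]
After 10 (send(from=B, to=C, msg='data')): A:[] B:[] C:[data]
After 11 (send(from=B, to=A, msg='ack')): A:[ack] B:[] C:[data]
After 12 (process(C)): A:[ack] B:[] C:[]
After 13 (send(from=B, to=C, msg='ok')): A:[ack] B:[] C:[ok]
After 14 (send(from=C, to=A, msg='resp')): A:[ack,resp] B:[] C:[ok]

Answer: 3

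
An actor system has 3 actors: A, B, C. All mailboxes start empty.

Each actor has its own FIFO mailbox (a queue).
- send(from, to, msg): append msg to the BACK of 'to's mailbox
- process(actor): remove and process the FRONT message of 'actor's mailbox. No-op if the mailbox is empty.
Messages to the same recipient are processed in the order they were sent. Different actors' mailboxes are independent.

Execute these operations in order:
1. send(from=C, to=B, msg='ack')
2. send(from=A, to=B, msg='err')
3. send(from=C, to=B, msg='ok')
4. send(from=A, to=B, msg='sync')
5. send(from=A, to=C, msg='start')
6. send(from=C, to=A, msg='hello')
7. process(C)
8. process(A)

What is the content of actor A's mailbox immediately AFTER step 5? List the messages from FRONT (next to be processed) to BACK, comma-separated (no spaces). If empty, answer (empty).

After 1 (send(from=C, to=B, msg='ack')): A:[] B:[ack] C:[]
After 2 (send(from=A, to=B, msg='err')): A:[] B:[ack,err] C:[]
After 3 (send(from=C, to=B, msg='ok')): A:[] B:[ack,err,ok] C:[]
After 4 (send(from=A, to=B, msg='sync')): A:[] B:[ack,err,ok,sync] C:[]
After 5 (send(from=A, to=C, msg='start')): A:[] B:[ack,err,ok,sync] C:[start]

(empty)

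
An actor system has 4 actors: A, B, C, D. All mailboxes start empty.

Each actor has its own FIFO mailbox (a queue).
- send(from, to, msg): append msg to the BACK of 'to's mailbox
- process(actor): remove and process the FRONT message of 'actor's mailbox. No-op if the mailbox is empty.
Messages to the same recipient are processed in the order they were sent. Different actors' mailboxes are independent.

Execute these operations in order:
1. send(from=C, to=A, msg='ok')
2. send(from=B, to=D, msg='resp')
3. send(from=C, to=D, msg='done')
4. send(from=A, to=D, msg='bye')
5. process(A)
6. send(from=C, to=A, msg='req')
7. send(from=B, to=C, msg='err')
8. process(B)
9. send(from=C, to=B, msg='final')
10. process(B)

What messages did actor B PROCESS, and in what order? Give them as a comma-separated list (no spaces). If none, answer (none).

Answer: final

Derivation:
After 1 (send(from=C, to=A, msg='ok')): A:[ok] B:[] C:[] D:[]
After 2 (send(from=B, to=D, msg='resp')): A:[ok] B:[] C:[] D:[resp]
After 3 (send(from=C, to=D, msg='done')): A:[ok] B:[] C:[] D:[resp,done]
After 4 (send(from=A, to=D, msg='bye')): A:[ok] B:[] C:[] D:[resp,done,bye]
After 5 (process(A)): A:[] B:[] C:[] D:[resp,done,bye]
After 6 (send(from=C, to=A, msg='req')): A:[req] B:[] C:[] D:[resp,done,bye]
After 7 (send(from=B, to=C, msg='err')): A:[req] B:[] C:[err] D:[resp,done,bye]
After 8 (process(B)): A:[req] B:[] C:[err] D:[resp,done,bye]
After 9 (send(from=C, to=B, msg='final')): A:[req] B:[final] C:[err] D:[resp,done,bye]
After 10 (process(B)): A:[req] B:[] C:[err] D:[resp,done,bye]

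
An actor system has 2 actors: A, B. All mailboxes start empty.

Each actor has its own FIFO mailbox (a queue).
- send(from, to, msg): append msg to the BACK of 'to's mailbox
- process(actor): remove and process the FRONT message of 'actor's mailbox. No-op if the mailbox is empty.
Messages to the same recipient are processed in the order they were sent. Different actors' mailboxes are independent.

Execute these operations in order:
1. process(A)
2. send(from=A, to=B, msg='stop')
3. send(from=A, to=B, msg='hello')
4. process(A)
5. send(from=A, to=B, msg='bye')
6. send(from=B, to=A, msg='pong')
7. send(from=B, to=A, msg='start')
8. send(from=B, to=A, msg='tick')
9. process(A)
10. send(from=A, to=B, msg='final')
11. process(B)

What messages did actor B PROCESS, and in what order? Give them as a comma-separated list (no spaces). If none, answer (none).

Answer: stop

Derivation:
After 1 (process(A)): A:[] B:[]
After 2 (send(from=A, to=B, msg='stop')): A:[] B:[stop]
After 3 (send(from=A, to=B, msg='hello')): A:[] B:[stop,hello]
After 4 (process(A)): A:[] B:[stop,hello]
After 5 (send(from=A, to=B, msg='bye')): A:[] B:[stop,hello,bye]
After 6 (send(from=B, to=A, msg='pong')): A:[pong] B:[stop,hello,bye]
After 7 (send(from=B, to=A, msg='start')): A:[pong,start] B:[stop,hello,bye]
After 8 (send(from=B, to=A, msg='tick')): A:[pong,start,tick] B:[stop,hello,bye]
After 9 (process(A)): A:[start,tick] B:[stop,hello,bye]
After 10 (send(from=A, to=B, msg='final')): A:[start,tick] B:[stop,hello,bye,final]
After 11 (process(B)): A:[start,tick] B:[hello,bye,final]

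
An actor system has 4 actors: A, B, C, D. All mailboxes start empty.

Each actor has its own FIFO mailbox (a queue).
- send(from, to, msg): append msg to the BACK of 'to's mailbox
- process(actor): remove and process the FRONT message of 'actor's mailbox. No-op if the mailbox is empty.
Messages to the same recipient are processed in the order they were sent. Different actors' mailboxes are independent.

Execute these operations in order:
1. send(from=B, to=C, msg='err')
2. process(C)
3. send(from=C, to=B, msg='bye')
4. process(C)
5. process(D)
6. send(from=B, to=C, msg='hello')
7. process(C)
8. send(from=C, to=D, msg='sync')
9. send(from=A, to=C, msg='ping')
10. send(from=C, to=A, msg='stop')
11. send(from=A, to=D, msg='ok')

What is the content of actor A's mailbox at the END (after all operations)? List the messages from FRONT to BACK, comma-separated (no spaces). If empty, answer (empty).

Answer: stop

Derivation:
After 1 (send(from=B, to=C, msg='err')): A:[] B:[] C:[err] D:[]
After 2 (process(C)): A:[] B:[] C:[] D:[]
After 3 (send(from=C, to=B, msg='bye')): A:[] B:[bye] C:[] D:[]
After 4 (process(C)): A:[] B:[bye] C:[] D:[]
After 5 (process(D)): A:[] B:[bye] C:[] D:[]
After 6 (send(from=B, to=C, msg='hello')): A:[] B:[bye] C:[hello] D:[]
After 7 (process(C)): A:[] B:[bye] C:[] D:[]
After 8 (send(from=C, to=D, msg='sync')): A:[] B:[bye] C:[] D:[sync]
After 9 (send(from=A, to=C, msg='ping')): A:[] B:[bye] C:[ping] D:[sync]
After 10 (send(from=C, to=A, msg='stop')): A:[stop] B:[bye] C:[ping] D:[sync]
After 11 (send(from=A, to=D, msg='ok')): A:[stop] B:[bye] C:[ping] D:[sync,ok]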